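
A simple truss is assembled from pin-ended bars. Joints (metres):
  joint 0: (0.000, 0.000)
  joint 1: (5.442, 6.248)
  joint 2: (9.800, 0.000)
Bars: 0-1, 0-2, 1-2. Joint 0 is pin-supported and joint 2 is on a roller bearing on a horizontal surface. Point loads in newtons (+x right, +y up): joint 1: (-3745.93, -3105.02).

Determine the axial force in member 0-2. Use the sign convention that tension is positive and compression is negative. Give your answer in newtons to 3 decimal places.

-463.132

N=3 nodes, M=3 members, R=3 reactions → 2N=6, M+R=6
member 0 (0-1): L=8.2857, (cx,cy)=(0.6568,0.7541)
member 1 (0-2): L=9.8000, (cx,cy)=(1.0000,0.0000)
member 2 (1-2): L=7.6177, (cx,cy)=(0.5721,-0.8202)
solve A·x = −loads:
  F[0-1] = -4998.2160 N (compression)
  F[0-2] = -463.1316 N (compression)
  F[1-2] = +809.5473 N (tension)
  Rx@0 = +3745.9300 N
  Ry@0 = +3769.0049 N
  Ry@2 = -663.9849 N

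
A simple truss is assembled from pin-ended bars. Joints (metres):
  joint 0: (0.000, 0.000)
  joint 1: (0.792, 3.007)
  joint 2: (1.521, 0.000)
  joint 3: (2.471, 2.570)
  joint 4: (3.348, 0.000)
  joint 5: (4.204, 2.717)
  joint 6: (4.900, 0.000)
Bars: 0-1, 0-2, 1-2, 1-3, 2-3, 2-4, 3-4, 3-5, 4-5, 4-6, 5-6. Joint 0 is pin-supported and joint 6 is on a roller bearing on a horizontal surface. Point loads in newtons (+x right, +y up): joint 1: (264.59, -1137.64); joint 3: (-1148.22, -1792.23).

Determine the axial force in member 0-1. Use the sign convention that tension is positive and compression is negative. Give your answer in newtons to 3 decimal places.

-2359.880

N=7 nodes, M=11 members, R=3 reactions → 2N=14, M+R=14
member 0 (0-1): L=3.1096, (cx,cy)=(0.2547,0.9670)
member 1 (0-2): L=1.5210, (cx,cy)=(1.0000,0.0000)
member 2 (1-2): L=3.0941, (cx,cy)=(0.2356,-0.9718)
member 3 (1-3): L=1.7349, (cx,cy)=(0.9678,-0.2519)
member 4 (2-3): L=2.7400, (cx,cy)=(0.3467,0.9380)
member 5 (2-4): L=1.8270, (cx,cy)=(1.0000,0.0000)
member 6 (3-4): L=2.7155, (cx,cy)=(0.3230,-0.9464)
member 7 (3-5): L=1.7392, (cx,cy)=(0.9964,0.0845)
member 8 (4-5): L=2.8487, (cx,cy)=(0.3005,0.9538)
member 9 (4-6): L=1.5520, (cx,cy)=(1.0000,0.0000)
member 10 (5-6): L=2.8047, (cx,cy)=(0.2482,-0.9687)
solve A·x = −loads:
  F[0-1] = -2359.8800 N (compression)
  F[0-2] = -282.5707 N (compression)
  F[1-2] = +1504.3169 N (tension)
  F[1-3] = -1260.7288 N (compression)
  F[2-3] = -1558.6524 N (compression)
  F[2-4] = +612.2762 N (tension)
  F[3-4] = -718.5748 N (compression)
  F[3-5] = -381.5715 N (compression)
  F[4-5] = +713.0215 N (tension)
  F[4-6] = +165.9482 N (tension)
  F[5-6] = -668.7353 N (compression)
  Rx@0 = +883.6300 N
  Ry@0 = +2282.0521 N
  Ry@6 = +647.8179 N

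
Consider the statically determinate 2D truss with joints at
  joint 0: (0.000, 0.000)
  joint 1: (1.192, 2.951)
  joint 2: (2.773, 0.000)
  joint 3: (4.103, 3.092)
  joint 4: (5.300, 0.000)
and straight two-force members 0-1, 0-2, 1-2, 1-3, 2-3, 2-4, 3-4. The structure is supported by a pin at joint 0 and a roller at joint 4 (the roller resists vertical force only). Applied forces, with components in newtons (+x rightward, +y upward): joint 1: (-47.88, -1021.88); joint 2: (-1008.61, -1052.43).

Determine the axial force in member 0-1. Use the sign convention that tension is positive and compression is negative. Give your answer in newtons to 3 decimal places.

-1424.162

N=5 nodes, M=7 members, R=3 reactions → 2N=10, M+R=10
member 0 (0-1): L=3.1827, (cx,cy)=(0.3745,0.9272)
member 1 (0-2): L=2.7730, (cx,cy)=(1.0000,0.0000)
member 2 (1-2): L=3.3478, (cx,cy)=(0.4722,-0.8815)
member 3 (1-3): L=2.9144, (cx,cy)=(0.9988,0.0484)
member 4 (2-3): L=3.3659, (cx,cy)=(0.3951,0.9186)
member 5 (2-4): L=2.5270, (cx,cy)=(1.0000,0.0000)
member 6 (3-4): L=3.3156, (cx,cy)=(0.3610,-0.9326)
solve A·x = −loads:
  F[0-1] = -1424.1615 N (compression)
  F[0-2] = -523.0979 N (compression)
  F[1-2] = +304.2067 N (tension)
  F[1-3] = -629.9102 N (compression)
  F[2-3] = +853.7593 N (tension)
  F[2-4] = +291.8197 N (tension)
  F[3-4] = -808.3213 N (compression)
  Rx@0 = +1056.4900 N
  Ry@0 = +1320.5033 N
  Ry@4 = +753.8067 N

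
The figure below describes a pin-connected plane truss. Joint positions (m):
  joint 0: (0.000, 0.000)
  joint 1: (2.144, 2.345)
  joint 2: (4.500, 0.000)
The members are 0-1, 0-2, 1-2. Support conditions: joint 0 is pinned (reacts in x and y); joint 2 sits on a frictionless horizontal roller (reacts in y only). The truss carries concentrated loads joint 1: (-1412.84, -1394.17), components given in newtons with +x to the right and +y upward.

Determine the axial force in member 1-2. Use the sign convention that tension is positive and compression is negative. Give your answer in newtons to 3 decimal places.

102.065

N=3 nodes, M=3 members, R=3 reactions → 2N=6, M+R=6
member 0 (0-1): L=3.1774, (cx,cy)=(0.6748,0.7380)
member 1 (0-2): L=4.5000, (cx,cy)=(1.0000,0.0000)
member 2 (1-2): L=3.3241, (cx,cy)=(0.7088,-0.7055)
solve A·x = −loads:
  F[0-1] = -1986.6055 N (compression)
  F[0-2] = -72.3398 N (compression)
  F[1-2] = +102.0654 N (tension)
  Rx@0 = +1412.8400 N
  Ry@0 = +1466.1721 N
  Ry@2 = -72.0021 N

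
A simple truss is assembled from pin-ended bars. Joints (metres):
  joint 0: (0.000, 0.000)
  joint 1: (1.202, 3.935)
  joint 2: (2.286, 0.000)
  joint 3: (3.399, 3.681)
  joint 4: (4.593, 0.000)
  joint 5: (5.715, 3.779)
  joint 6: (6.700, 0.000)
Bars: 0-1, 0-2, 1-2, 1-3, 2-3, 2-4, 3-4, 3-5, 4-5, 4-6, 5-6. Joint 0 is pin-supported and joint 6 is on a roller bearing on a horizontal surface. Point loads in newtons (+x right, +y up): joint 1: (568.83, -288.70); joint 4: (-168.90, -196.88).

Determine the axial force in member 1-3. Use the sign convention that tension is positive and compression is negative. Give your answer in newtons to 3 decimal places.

N=7 nodes, M=11 members, R=3 reactions → 2N=14, M+R=14
member 0 (0-1): L=4.1145, (cx,cy)=(0.2921,0.9564)
member 1 (0-2): L=2.2860, (cx,cy)=(1.0000,0.0000)
member 2 (1-2): L=4.0816, (cx,cy)=(0.2656,-0.9641)
member 3 (1-3): L=2.2116, (cx,cy)=(0.9934,-0.1148)
member 4 (2-3): L=3.8456, (cx,cy)=(0.2894,0.9572)
member 5 (2-4): L=2.3070, (cx,cy)=(1.0000,0.0000)
member 6 (3-4): L=3.8698, (cx,cy)=(0.3085,-0.9512)
member 7 (3-5): L=2.3181, (cx,cy)=(0.9991,0.0423)
member 8 (4-5): L=3.9420, (cx,cy)=(0.2846,0.9586)
member 9 (4-6): L=2.1070, (cx,cy)=(1.0000,0.0000)
member 10 (5-6): L=3.9053, (cx,cy)=(0.2522,-0.9677)
solve A·x = −loads:
  F[0-1] = +36.8692 N (tension)
  F[0-2] = +389.1591 N (tension)
  F[1-2] = -277.9591 N (compression)
  F[1-3] = -487.4632 N (compression)
  F[2-3] = +279.9589 N (tension)
  F[2-4] = +234.3113 N (tension)
  F[3-4] = -353.6600 N (compression)
  F[3-5] = -294.3553 N (compression)
  F[4-5] = +556.2938 N (tension)
  F[4-6] = +135.7577 N (tension)
  F[5-6] = -538.2428 N (compression)
  Rx@0 = -399.9300 N
  Ry@0 = -35.2608 N
  Ry@6 = +520.8408 N

-487.463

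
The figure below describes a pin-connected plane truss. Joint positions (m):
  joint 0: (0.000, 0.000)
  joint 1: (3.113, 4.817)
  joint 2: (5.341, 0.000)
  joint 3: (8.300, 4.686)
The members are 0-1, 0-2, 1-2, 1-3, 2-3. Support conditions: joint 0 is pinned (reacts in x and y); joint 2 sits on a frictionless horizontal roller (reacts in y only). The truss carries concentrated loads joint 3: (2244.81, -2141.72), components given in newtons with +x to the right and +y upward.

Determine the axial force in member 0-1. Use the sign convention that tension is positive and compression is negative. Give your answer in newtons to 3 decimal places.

3757.759

N=4 nodes, M=5 members, R=3 reactions → 2N=8, M+R=8
member 0 (0-1): L=5.7354, (cx,cy)=(0.5428,0.8399)
member 1 (0-2): L=5.3410, (cx,cy)=(1.0000,0.0000)
member 2 (1-2): L=5.3073, (cx,cy)=(0.4198,-0.9076)
member 3 (1-3): L=5.1887, (cx,cy)=(0.9997,-0.0252)
member 4 (2-3): L=5.5420, (cx,cy)=(0.5339,0.8455)
solve A·x = −loads:
  F[0-1] = +3757.7595 N (tension)
  F[0-2] = +205.1957 N (tension)
  F[1-2] = -3575.8308 N (compression)
  F[1-3] = +3541.8730 N (tension)
  F[2-3] = -2427.2140 N (compression)
  Rx@0 = -2244.8100 N
  Ry@0 = -3156.0624 N
  Ry@2 = +5297.7824 N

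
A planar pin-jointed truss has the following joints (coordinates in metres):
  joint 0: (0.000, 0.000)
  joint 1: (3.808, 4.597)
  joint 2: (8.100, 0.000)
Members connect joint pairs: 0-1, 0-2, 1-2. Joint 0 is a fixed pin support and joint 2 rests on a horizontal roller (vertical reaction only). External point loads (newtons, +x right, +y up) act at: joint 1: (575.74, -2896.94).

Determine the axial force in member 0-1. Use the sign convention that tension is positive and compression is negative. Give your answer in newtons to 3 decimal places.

N=3 nodes, M=3 members, R=3 reactions → 2N=6, M+R=6
member 0 (0-1): L=5.9694, (cx,cy)=(0.6379,0.7701)
member 1 (0-2): L=8.1000, (cx,cy)=(1.0000,0.0000)
member 2 (1-2): L=6.2892, (cx,cy)=(0.6824,-0.7309)
solve A·x = −loads:
  F[0-1] = -1568.9802 N (compression)
  F[0-2] = +1576.6305 N (tension)
  F[1-2] = -2310.2746 N (compression)
  Rx@0 = -575.7400 N
  Ry@0 = +1208.2703 N
  Ry@2 = +1688.6697 N

-1568.980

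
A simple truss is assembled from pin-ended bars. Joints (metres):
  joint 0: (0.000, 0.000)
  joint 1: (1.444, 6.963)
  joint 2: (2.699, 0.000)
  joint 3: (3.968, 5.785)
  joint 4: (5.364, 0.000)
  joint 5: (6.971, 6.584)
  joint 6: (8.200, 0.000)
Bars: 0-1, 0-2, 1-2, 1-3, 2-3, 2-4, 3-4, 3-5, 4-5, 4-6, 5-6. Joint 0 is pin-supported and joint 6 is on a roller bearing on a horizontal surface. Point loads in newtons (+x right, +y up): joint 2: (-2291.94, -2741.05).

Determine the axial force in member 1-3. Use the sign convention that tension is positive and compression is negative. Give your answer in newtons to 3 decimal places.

N=7 nodes, M=11 members, R=3 reactions → 2N=14, M+R=14
member 0 (0-1): L=7.1112, (cx,cy)=(0.2031,0.9792)
member 1 (0-2): L=2.6990, (cx,cy)=(1.0000,0.0000)
member 2 (1-2): L=7.0752, (cx,cy)=(0.1774,-0.9841)
member 3 (1-3): L=2.7854, (cx,cy)=(0.9062,-0.4229)
member 4 (2-3): L=5.9225, (cx,cy)=(0.2143,0.9768)
member 5 (2-4): L=2.6650, (cx,cy)=(1.0000,0.0000)
member 6 (3-4): L=5.9511, (cx,cy)=(0.2346,-0.9721)
member 7 (3-5): L=3.1075, (cx,cy)=(0.9664,0.2571)
member 8 (4-5): L=6.7773, (cx,cy)=(0.2371,0.9715)
member 9 (4-6): L=2.8360, (cx,cy)=(1.0000,0.0000)
member 10 (5-6): L=6.6977, (cx,cy)=(0.1835,-0.9830)
solve A·x = −loads:
  F[0-1] = -1877.9690 N (compression)
  F[0-2] = -1910.5972 N (compression)
  F[1-2] = +2237.5449 N (tension)
  F[1-3] = -858.8273 N (compression)
  F[2-3] = +551.8026 N (tension)
  F[2-4] = +660.0066 N (tension)
  F[3-4] = -1041.8573 N (compression)
  F[3-5] = -430.0667 N (compression)
  F[4-5] = +1042.5173 N (tension)
  F[4-6] = +168.4101 N (tension)
  F[5-6] = -917.7901 N (compression)
  Rx@0 = +2291.9400 N
  Ry@0 = +1838.8434 N
  Ry@6 = +902.2066 N

-858.827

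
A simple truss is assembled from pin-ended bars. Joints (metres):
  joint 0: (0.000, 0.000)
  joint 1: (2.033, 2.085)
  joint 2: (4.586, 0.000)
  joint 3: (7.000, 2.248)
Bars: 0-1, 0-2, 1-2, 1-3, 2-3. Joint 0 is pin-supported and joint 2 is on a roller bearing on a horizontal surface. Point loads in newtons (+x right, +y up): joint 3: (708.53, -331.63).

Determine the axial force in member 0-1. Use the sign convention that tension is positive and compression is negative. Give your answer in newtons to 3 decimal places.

N=4 nodes, M=5 members, R=3 reactions → 2N=8, M+R=8
member 0 (0-1): L=2.9121, (cx,cy)=(0.6981,0.7160)
member 1 (0-2): L=4.5860, (cx,cy)=(1.0000,0.0000)
member 2 (1-2): L=3.2962, (cx,cy)=(0.7745,-0.6325)
member 3 (1-3): L=4.9697, (cx,cy)=(0.9995,0.0328)
member 4 (2-3): L=3.2986, (cx,cy)=(0.7318,0.6815)
solve A·x = −loads:
  F[0-1] = +728.9009 N (tension)
  F[0-2] = +199.6681 N (tension)
  F[1-2] = -767.7939 N (compression)
  F[1-3] = +1104.1313 N (tension)
  F[2-3] = -539.7593 N (compression)
  Rx@0 = -708.5300 N
  Ry@0 = -521.8775 N
  Ry@2 = +853.5075 N

728.901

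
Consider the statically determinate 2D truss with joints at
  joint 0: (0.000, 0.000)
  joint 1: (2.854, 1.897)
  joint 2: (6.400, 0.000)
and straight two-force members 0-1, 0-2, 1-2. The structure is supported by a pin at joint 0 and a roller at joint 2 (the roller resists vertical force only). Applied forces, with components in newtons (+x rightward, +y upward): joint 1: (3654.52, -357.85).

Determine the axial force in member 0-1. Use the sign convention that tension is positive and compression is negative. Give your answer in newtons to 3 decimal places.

N=3 nodes, M=3 members, R=3 reactions → 2N=6, M+R=6
member 0 (0-1): L=3.4269, (cx,cy)=(0.8328,0.5536)
member 1 (0-2): L=6.4000, (cx,cy)=(1.0000,0.0000)
member 2 (1-2): L=4.0215, (cx,cy)=(0.8818,-0.4717)
solve A·x = −loads:
  F[0-1] = +1598.6695 N (tension)
  F[0-2] = +2323.1278 N (tension)
  F[1-2] = -2634.6684 N (compression)
  Rx@0 = -3654.5200 N
  Ry@0 = -884.9513 N
  Ry@2 = +1242.8013 N

1598.669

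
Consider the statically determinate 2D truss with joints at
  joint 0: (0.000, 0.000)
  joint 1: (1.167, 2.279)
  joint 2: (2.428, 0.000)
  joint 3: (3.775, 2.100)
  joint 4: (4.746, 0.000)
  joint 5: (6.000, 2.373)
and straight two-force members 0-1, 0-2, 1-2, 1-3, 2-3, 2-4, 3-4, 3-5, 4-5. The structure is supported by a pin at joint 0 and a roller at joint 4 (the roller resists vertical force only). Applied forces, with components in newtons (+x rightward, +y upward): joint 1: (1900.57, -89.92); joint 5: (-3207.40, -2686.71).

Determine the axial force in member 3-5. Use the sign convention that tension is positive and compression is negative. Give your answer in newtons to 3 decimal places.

-1925.899

N=6 nodes, M=9 members, R=3 reactions → 2N=12, M+R=12
member 0 (0-1): L=2.5604, (cx,cy)=(0.4558,0.8901)
member 1 (0-2): L=2.4280, (cx,cy)=(1.0000,0.0000)
member 2 (1-2): L=2.6046, (cx,cy)=(0.4841,-0.8750)
member 3 (1-3): L=2.6141, (cx,cy)=(0.9977,-0.0685)
member 4 (2-3): L=2.4949, (cx,cy)=(0.5399,0.8417)
member 5 (2-4): L=2.3180, (cx,cy)=(1.0000,0.0000)
member 6 (3-4): L=2.3136, (cx,cy)=(0.4197,-0.9077)
member 7 (3-5): L=2.2417, (cx,cy)=(0.9926,0.1218)
member 8 (4-5): L=2.6840, (cx,cy)=(0.4672,0.8841)
solve A·x = −loads:
  F[0-1] = -55.0261 N (compression)
  F[0-2] = -1281.7499 N (compression)
  F[1-2] = +108.3743 N (tension)
  F[1-3] = -1982.7725 N (compression)
  F[2-3] = -112.6571 N (compression)
  F[2-4] = -1168.4570 N (compression)
  F[3-4] = -303.5077 N (compression)
  F[3-5] = -1925.8994 N (compression)
  F[4-5] = -2773.5024 N (compression)
  Rx@0 = +1306.8300 N
  Ry@0 = +48.9782 N
  Ry@4 = +2727.6518 N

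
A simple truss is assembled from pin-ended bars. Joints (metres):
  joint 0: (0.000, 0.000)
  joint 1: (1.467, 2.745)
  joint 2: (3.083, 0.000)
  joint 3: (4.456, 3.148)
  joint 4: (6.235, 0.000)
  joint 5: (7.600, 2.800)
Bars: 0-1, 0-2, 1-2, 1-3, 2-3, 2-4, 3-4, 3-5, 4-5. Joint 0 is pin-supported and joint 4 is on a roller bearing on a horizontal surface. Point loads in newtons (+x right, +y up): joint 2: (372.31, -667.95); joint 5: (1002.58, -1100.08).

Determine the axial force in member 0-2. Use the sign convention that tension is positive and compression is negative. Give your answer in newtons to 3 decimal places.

N=6 nodes, M=9 members, R=3 reactions → 2N=12, M+R=12
member 0 (0-1): L=3.1124, (cx,cy)=(0.4713,0.8820)
member 1 (0-2): L=3.0830, (cx,cy)=(1.0000,0.0000)
member 2 (1-2): L=3.1854, (cx,cy)=(0.5073,-0.8618)
member 3 (1-3): L=3.0160, (cx,cy)=(0.9910,0.1336)
member 4 (2-3): L=3.4344, (cx,cy)=(0.3998,0.9166)
member 5 (2-4): L=3.1520, (cx,cy)=(1.0000,0.0000)
member 6 (3-4): L=3.6159, (cx,cy)=(0.4920,-0.8706)
member 7 (3-5): L=3.1632, (cx,cy)=(0.9939,-0.1100)
member 8 (4-5): L=3.1150, (cx,cy)=(0.4382,0.8989)
solve A·x = −loads:
  F[0-1] = +400.7030 N (tension)
  F[0-2] = +1186.0233 N (tension)
  F[1-2] = -352.5601 N (compression)
  F[1-3] = +371.0555 N (tension)
  F[2-3] = +1060.1780 N (tension)
  F[2-4] = +211.0140 N (tension)
  F[3-4] = -1358.7924 N (compression)
  F[3-5] = +1469.0000 N (tension)
  F[4-5] = -1044.0454 N (compression)
  Rx@0 = -1374.8900 N
  Ry@0 = -353.4009 N
  Ry@4 = +2121.4309 N

1186.023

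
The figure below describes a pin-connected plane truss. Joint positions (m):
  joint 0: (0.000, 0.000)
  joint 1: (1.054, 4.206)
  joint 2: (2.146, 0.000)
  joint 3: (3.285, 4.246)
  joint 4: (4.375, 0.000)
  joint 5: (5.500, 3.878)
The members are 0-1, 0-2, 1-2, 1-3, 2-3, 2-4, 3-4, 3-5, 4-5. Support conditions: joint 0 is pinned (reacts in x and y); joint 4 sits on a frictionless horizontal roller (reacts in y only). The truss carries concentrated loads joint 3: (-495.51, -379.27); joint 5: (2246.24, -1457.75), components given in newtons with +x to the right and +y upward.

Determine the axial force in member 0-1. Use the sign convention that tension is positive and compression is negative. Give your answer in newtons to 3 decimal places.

N=6 nodes, M=9 members, R=3 reactions → 2N=12, M+R=12
member 0 (0-1): L=4.3361, (cx,cy)=(0.2431,0.9700)
member 1 (0-2): L=2.1460, (cx,cy)=(1.0000,0.0000)
member 2 (1-2): L=4.3454, (cx,cy)=(0.2513,-0.9679)
member 3 (1-3): L=2.2314, (cx,cy)=(0.9998,0.0179)
member 4 (2-3): L=4.3961, (cx,cy)=(0.2591,0.9659)
member 5 (2-4): L=2.2290, (cx,cy)=(1.0000,0.0000)
member 6 (3-4): L=4.3837, (cx,cy)=(0.2486,-0.9686)
member 7 (3-5): L=2.2454, (cx,cy)=(0.9865,-0.1639)
member 8 (4-5): L=4.0379, (cx,cy)=(0.2786,0.9604)
solve A·x = −loads:
  F[0-1] = +1845.8895 N (tension)
  F[0-2] = +1302.0344 N (tension)
  F[1-2] = -1833.0442 N (compression)
  F[1-3] = +909.4813 N (tension)
  F[2-3] = +1836.9487 N (tension)
  F[2-4] = +365.4556 N (tension)
  F[3-4] = -2676.9273 N (compression)
  F[3-5] = +2581.3060 N (tension)
  F[4-5] = -1077.3497 N (compression)
  Rx@0 = -1750.7300 N
  Ry@0 = -1790.5252 N
  Ry@4 = +3627.5452 N

1845.890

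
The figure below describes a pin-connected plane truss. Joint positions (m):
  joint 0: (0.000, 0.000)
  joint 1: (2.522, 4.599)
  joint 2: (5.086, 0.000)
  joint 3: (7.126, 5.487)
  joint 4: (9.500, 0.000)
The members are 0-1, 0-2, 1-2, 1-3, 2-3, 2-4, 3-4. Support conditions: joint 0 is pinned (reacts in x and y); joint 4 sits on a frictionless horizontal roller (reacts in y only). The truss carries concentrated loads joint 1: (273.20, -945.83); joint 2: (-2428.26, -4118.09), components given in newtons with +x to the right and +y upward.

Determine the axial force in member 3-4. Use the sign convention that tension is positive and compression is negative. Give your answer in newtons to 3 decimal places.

-2819.894

N=5 nodes, M=7 members, R=3 reactions → 2N=10, M+R=10
member 0 (0-1): L=5.2451, (cx,cy)=(0.4808,0.8768)
member 1 (0-2): L=5.0860, (cx,cy)=(1.0000,0.0000)
member 2 (1-2): L=5.2654, (cx,cy)=(0.4869,-0.8734)
member 3 (1-3): L=4.6889, (cx,cy)=(0.9819,0.1894)
member 4 (2-3): L=5.8540, (cx,cy)=(0.3485,0.9373)
member 5 (2-4): L=4.4140, (cx,cy)=(1.0000,0.0000)
member 6 (3-4): L=5.9785, (cx,cy)=(0.3971,-0.9178)
solve A·x = −loads:
  F[0-1] = -2823.7132 N (compression)
  F[0-2] = -797.3399 N (compression)
  F[1-2] = +1256.5024 N (tension)
  F[1-3] = -2284.1079 N (compression)
  F[2-3] = +3222.6319 N (tension)
  F[2-4] = +1119.7414 N (tension)
  F[3-4] = -2819.8940 N (compression)
  Rx@0 = +2155.0600 N
  Ry@0 = +2475.8741 N
  Ry@4 = +2588.0459 N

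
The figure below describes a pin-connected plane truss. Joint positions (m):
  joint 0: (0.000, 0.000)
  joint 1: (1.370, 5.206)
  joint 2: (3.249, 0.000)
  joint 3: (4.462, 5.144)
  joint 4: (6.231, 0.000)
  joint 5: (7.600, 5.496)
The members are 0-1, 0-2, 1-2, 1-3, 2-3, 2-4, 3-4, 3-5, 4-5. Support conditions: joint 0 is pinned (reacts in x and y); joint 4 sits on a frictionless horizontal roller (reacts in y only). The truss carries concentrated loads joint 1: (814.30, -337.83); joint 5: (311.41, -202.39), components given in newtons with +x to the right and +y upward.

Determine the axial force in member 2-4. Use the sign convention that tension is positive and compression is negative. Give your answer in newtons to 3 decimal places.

294.092

N=6 nodes, M=9 members, R=3 reactions → 2N=12, M+R=12
member 0 (0-1): L=5.3832, (cx,cy)=(0.2545,0.9671)
member 1 (0-2): L=3.2490, (cx,cy)=(1.0000,0.0000)
member 2 (1-2): L=5.5347, (cx,cy)=(0.3395,-0.9406)
member 3 (1-3): L=3.0926, (cx,cy)=(0.9998,-0.0200)
member 4 (2-3): L=5.2851, (cx,cy)=(0.2295,0.9733)
member 5 (2-4): L=2.9820, (cx,cy)=(1.0000,0.0000)
member 6 (3-4): L=5.4397, (cx,cy)=(0.3252,-0.9456)
member 7 (3-5): L=3.1577, (cx,cy)=(0.9938,0.1115)
member 8 (4-5): L=5.6639, (cx,cy)=(0.2417,0.9703)
solve A·x = −loads:
  F[0-1] = +760.9950 N (tension)
  F[0-2] = +932.0419 N (tension)
  F[1-2] = -1136.5636 N (compression)
  F[1-3] = -234.8231 N (compression)
  F[2-3] = +1098.3821 N (tension)
  F[2-4] = +294.0920 N (tension)
  F[3-4] = -1091.3358 N (compression)
  F[3-5] = +374.5583 N (tension)
  F[4-5] = -251.6037 N (compression)
  Rx@0 = -1125.7100 N
  Ry@0 = -735.9389 N
  Ry@4 = +1276.1589 N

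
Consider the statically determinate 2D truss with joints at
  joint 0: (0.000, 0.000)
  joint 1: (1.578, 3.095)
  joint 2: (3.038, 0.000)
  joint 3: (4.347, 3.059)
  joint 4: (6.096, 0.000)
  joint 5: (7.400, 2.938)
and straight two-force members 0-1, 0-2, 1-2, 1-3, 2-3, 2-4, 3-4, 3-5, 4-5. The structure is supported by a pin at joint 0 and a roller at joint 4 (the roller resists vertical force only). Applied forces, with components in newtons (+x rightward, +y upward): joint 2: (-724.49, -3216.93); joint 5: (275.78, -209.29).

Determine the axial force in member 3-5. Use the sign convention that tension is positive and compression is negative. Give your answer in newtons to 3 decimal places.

N=6 nodes, M=9 members, R=3 reactions → 2N=12, M+R=12
member 0 (0-1): L=3.4741, (cx,cy)=(0.4542,0.8909)
member 1 (0-2): L=3.0380, (cx,cy)=(1.0000,0.0000)
member 2 (1-2): L=3.4221, (cx,cy)=(0.4266,-0.9044)
member 3 (1-3): L=2.7692, (cx,cy)=(0.9999,-0.0130)
member 4 (2-3): L=3.3273, (cx,cy)=(0.3934,0.9194)
member 5 (2-4): L=3.0580, (cx,cy)=(1.0000,0.0000)
member 6 (3-4): L=3.5237, (cx,cy)=(0.4964,-0.8681)
member 7 (3-5): L=3.0554, (cx,cy)=(0.9992,-0.0396)
member 8 (4-5): L=3.2144, (cx,cy)=(0.4057,0.9140)
solve A·x = −loads:
  F[0-1] = -1611.9414 N (compression)
  F[0-2] = +283.4713 N (tension)
  F[1-2] = +1608.2098 N (tension)
  F[1-3] = -1418.4298 N (compression)
  F[2-3] = +1917.0146 N (tension)
  F[2-4] = +939.9145 N (tension)
  F[3-4] = -2067.9493 N (compression)
  F[3-5] = +362.5825 N (tension)
  F[4-5] = -213.2685 N (compression)
  Rx@0 = +448.7100 N
  Ry@0 = +1436.0591 N
  Ry@4 = +1990.1609 N

362.582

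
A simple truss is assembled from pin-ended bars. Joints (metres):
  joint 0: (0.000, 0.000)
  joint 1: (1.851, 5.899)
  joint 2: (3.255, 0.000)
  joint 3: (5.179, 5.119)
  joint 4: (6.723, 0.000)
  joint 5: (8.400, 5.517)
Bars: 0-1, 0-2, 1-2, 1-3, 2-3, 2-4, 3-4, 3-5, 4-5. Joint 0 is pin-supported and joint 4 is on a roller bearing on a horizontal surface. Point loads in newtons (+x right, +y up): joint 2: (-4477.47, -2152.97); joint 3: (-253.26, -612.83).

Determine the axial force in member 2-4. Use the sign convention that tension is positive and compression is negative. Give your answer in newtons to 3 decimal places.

N=6 nodes, M=9 members, R=3 reactions → 2N=12, M+R=12
member 0 (0-1): L=6.1826, (cx,cy)=(0.2994,0.9541)
member 1 (0-2): L=3.2550, (cx,cy)=(1.0000,0.0000)
member 2 (1-2): L=6.0638, (cx,cy)=(0.2315,-0.9728)
member 3 (1-3): L=3.4182, (cx,cy)=(0.9736,-0.2282)
member 4 (2-3): L=5.4686, (cx,cy)=(0.3518,0.9361)
member 5 (2-4): L=3.4680, (cx,cy)=(1.0000,0.0000)
member 6 (3-4): L=5.3468, (cx,cy)=(0.2888,-0.9574)
member 7 (3-5): L=3.2455, (cx,cy)=(0.9925,0.1226)
member 8 (4-5): L=5.7662, (cx,cy)=(0.2908,0.9568)
solve A·x = −loads:
  F[0-1] = -1513.5959 N (compression)
  F[0-2] = -4277.5758 N (compression)
  F[1-2] = +1687.8364 N (tension)
  F[1-3] = -866.8238 N (compression)
  F[2-3] = +545.9012 N (tension)
  F[2-4] = +398.6322 N (tension)
  F[3-4] = -1380.4407 N (compression)
  F[3-5] = -0.0000 N (tension)
  F[4-5] = +0.0000 N (tension)
  Rx@0 = +4730.7300 N
  Ry@0 = +1444.1689 N
  Ry@4 = +1321.6311 N

398.632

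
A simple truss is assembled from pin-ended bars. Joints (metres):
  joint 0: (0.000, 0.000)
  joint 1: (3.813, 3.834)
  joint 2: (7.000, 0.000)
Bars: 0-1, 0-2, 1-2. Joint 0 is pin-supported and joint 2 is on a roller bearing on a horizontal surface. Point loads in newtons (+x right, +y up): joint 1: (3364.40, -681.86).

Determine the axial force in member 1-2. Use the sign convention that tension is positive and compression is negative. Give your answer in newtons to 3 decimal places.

-2879.220

N=3 nodes, M=3 members, R=3 reactions → 2N=6, M+R=6
member 0 (0-1): L=5.4073, (cx,cy)=(0.7052,0.7090)
member 1 (0-2): L=7.0000, (cx,cy)=(1.0000,0.0000)
member 2 (1-2): L=4.9856, (cx,cy)=(0.6392,-0.7690)
solve A·x = −loads:
  F[0-1] = +2161.0572 N (tension)
  F[0-2] = +1840.5040 N (tension)
  F[1-2] = -2879.2204 N (compression)
  Rx@0 = -3364.4000 N
  Ry@0 = -1532.2888 N
  Ry@2 = +2214.1488 N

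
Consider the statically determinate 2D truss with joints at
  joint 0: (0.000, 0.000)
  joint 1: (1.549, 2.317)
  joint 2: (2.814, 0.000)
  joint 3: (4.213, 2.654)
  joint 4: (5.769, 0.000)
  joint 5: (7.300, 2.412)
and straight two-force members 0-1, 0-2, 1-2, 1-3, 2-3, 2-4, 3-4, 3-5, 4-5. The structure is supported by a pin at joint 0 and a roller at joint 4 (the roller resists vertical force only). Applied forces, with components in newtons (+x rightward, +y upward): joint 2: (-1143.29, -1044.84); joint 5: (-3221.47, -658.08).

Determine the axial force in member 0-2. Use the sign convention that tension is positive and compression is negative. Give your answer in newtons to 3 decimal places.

-3223.280

N=6 nodes, M=9 members, R=3 reactions → 2N=12, M+R=12
member 0 (0-1): L=2.7871, (cx,cy)=(0.5558,0.8313)
member 1 (0-2): L=2.8140, (cx,cy)=(1.0000,0.0000)
member 2 (1-2): L=2.6398, (cx,cy)=(0.4792,-0.8777)
member 3 (1-3): L=2.6852, (cx,cy)=(0.9921,0.1255)
member 4 (2-3): L=3.0002, (cx,cy)=(0.4663,0.8846)
member 5 (2-4): L=2.9550, (cx,cy)=(1.0000,0.0000)
member 6 (3-4): L=3.0765, (cx,cy)=(0.5058,-0.8627)
member 7 (3-5): L=3.0965, (cx,cy)=(0.9969,-0.0782)
member 8 (4-5): L=2.8569, (cx,cy)=(0.5359,0.8443)
solve A·x = −loads:
  F[0-1] = -2053.8493 N (compression)
  F[0-2] = -3223.2796 N (compression)
  F[1-2] = +1665.7653 N (tension)
  F[1-3] = -1955.1690 N (compression)
  F[2-3] = -471.6303 N (compression)
  F[2-4] = -1061.8339 N (compression)
  F[3-4] = +1010.7796 N (tension)
  F[3-5] = -2679.0519 N (compression)
  F[4-5] = -1027.4512 N (compression)
  Rx@0 = +4364.7600 N
  Ry@0 = +1707.4306 N
  Ry@4 = -4.5106 N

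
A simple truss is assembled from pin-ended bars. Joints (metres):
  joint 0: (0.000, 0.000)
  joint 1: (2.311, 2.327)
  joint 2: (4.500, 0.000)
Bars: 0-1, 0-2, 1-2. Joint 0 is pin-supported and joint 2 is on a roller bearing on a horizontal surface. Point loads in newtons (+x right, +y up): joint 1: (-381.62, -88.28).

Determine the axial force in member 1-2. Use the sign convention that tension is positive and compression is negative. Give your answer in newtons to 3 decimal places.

208.688

N=3 nodes, M=3 members, R=3 reactions → 2N=6, M+R=6
member 0 (0-1): L=3.2796, (cx,cy)=(0.7047,0.7095)
member 1 (0-2): L=4.5000, (cx,cy)=(1.0000,0.0000)
member 2 (1-2): L=3.1948, (cx,cy)=(0.6852,-0.7284)
solve A·x = −loads:
  F[0-1] = -338.6456 N (compression)
  F[0-2] = -142.9889 N (compression)
  F[1-2] = +208.6883 N (tension)
  Rx@0 = +381.6200 N
  Ry@0 = +240.2833 N
  Ry@2 = -152.0033 N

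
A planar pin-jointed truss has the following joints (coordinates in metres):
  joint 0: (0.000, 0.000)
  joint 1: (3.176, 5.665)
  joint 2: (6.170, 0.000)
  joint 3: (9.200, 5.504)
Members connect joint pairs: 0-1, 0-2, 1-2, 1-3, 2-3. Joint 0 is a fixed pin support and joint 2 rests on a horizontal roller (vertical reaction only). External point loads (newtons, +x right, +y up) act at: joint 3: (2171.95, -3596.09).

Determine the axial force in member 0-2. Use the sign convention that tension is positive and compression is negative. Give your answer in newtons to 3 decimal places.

N=4 nodes, M=5 members, R=3 reactions → 2N=8, M+R=8
member 0 (0-1): L=6.4946, (cx,cy)=(0.4890,0.8723)
member 1 (0-2): L=6.1700, (cx,cy)=(1.0000,0.0000)
member 2 (1-2): L=6.4075, (cx,cy)=(0.4673,-0.8841)
member 3 (1-3): L=6.0262, (cx,cy)=(0.9996,-0.0267)
member 4 (2-3): L=6.2829, (cx,cy)=(0.4823,0.8760)
solve A·x = −loads:
  F[0-1] = +4245.8148 N (tension)
  F[0-2] = +95.6392 N (tension)
  F[1-2] = -4312.5971 N (compression)
  F[1-3] = +4092.8921 N (tension)
  F[2-3] = -3980.1719 N (compression)
  Rx@0 = -2171.9500 N
  Ry@0 = -3703.4952 N
  Ry@2 = +7299.5852 N

95.639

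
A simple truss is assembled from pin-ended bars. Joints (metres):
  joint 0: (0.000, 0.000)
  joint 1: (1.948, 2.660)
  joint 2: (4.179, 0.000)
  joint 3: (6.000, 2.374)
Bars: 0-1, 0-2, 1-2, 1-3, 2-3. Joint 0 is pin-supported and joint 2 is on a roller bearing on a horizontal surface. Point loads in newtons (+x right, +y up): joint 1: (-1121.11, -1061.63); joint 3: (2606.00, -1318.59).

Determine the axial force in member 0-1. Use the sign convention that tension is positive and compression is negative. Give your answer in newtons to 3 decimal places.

960.128

N=4 nodes, M=5 members, R=3 reactions → 2N=8, M+R=8
member 0 (0-1): L=3.2970, (cx,cy)=(0.5908,0.8068)
member 1 (0-2): L=4.1790, (cx,cy)=(1.0000,0.0000)
member 2 (1-2): L=3.4717, (cx,cy)=(0.6426,-0.7662)
member 3 (1-3): L=4.0621, (cx,cy)=(0.9975,-0.0704)
member 4 (2-3): L=2.9920, (cx,cy)=(0.6086,0.7935)
solve A·x = −loads:
  F[0-1] = +960.1283 N (tension)
  F[0-2] = +917.6101 N (tension)
  F[1-2] = -2712.7403 N (compression)
  F[1-3] = +3440.1823 N (tension)
  F[2-3] = -1356.5674 N (compression)
  Rx@0 = -1484.8900 N
  Ry@0 = -774.6225 N
  Ry@2 = +3154.8425 N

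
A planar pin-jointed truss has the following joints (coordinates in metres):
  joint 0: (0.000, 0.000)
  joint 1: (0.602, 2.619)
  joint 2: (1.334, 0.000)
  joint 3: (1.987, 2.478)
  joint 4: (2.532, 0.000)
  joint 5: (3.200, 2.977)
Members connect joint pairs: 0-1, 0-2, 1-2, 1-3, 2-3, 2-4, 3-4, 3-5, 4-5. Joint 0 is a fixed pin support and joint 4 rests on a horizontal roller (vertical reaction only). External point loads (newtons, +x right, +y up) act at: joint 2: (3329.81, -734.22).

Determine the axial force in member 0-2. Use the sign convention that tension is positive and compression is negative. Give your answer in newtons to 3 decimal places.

3409.661

N=6 nodes, M=9 members, R=3 reactions → 2N=12, M+R=12
member 0 (0-1): L=2.6873, (cx,cy)=(0.2240,0.9746)
member 1 (0-2): L=1.3340, (cx,cy)=(1.0000,0.0000)
member 2 (1-2): L=2.7194, (cx,cy)=(0.2692,-0.9631)
member 3 (1-3): L=1.3922, (cx,cy)=(0.9949,-0.1013)
member 4 (2-3): L=2.5626, (cx,cy)=(0.2548,0.9670)
member 5 (2-4): L=1.1980, (cx,cy)=(1.0000,0.0000)
member 6 (3-4): L=2.5372, (cx,cy)=(0.2148,-0.9767)
member 7 (3-5): L=1.3116, (cx,cy)=(0.9248,0.3804)
member 8 (4-5): L=3.0510, (cx,cy)=(0.2189,0.9757)
solve A·x = −loads:
  F[0-1] = -356.4507 N (compression)
  F[0-2] = +3409.6610 N (tension)
  F[1-2] = +379.9574 N (tension)
  F[1-3] = -183.0692 N (compression)
  F[2-3] = +380.8596 N (tension)
  F[2-4] = +85.0773 N (tension)
  F[3-4] = -396.0737 N (compression)
  F[3-5] = +0.0000 N (tension)
  F[4-5] = -0.0000 N (compression)
  Rx@0 = -3329.8100 N
  Ry@0 = +347.3916 N
  Ry@4 = +386.8284 N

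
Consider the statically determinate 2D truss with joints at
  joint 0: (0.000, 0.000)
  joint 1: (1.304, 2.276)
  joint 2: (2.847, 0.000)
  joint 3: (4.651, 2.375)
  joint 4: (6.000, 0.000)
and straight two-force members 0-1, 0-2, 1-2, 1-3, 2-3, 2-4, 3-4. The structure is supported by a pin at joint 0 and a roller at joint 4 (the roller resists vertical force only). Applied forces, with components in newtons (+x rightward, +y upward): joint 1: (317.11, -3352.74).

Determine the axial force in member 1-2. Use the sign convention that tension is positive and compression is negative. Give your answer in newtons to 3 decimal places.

-1066.857

N=5 nodes, M=7 members, R=3 reactions → 2N=10, M+R=10
member 0 (0-1): L=2.6231, (cx,cy)=(0.4971,0.8677)
member 1 (0-2): L=2.8470, (cx,cy)=(1.0000,0.0000)
member 2 (1-2): L=2.7497, (cx,cy)=(0.5611,-0.8277)
member 3 (1-3): L=3.3485, (cx,cy)=(0.9996,0.0296)
member 4 (2-3): L=2.9825, (cx,cy)=(0.6049,0.7963)
member 5 (2-4): L=3.1530, (cx,cy)=(1.0000,0.0000)
member 6 (3-4): L=2.7314, (cx,cy)=(0.4939,-0.8695)
solve A·x = −loads:
  F[0-1] = -2885.6131 N (compression)
  F[0-2] = +1751.6174 N (tension)
  F[1-2] = -1066.8567 N (compression)
  F[1-3] = -1153.4597 N (compression)
  F[2-3] = +1108.9153 N (tension)
  F[2-4] = +482.2051 N (tension)
  F[3-4] = -976.3412 N (compression)
  Rx@0 = -317.1100 N
  Ry@0 = +2503.7874 N
  Ry@4 = +848.9526 N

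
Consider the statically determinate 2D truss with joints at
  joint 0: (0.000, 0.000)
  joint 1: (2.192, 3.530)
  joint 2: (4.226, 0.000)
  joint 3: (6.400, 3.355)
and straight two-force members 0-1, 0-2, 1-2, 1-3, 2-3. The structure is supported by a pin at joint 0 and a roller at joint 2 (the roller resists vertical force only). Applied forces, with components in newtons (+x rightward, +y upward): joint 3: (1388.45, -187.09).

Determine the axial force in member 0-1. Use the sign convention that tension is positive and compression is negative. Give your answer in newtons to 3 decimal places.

1410.804

N=4 nodes, M=5 members, R=3 reactions → 2N=8, M+R=8
member 0 (0-1): L=4.1552, (cx,cy)=(0.5275,0.8495)
member 1 (0-2): L=4.2260, (cx,cy)=(1.0000,0.0000)
member 2 (1-2): L=4.0741, (cx,cy)=(0.4993,-0.8665)
member 3 (1-3): L=4.2116, (cx,cy)=(0.9991,-0.0416)
member 4 (2-3): L=3.9978, (cx,cy)=(0.5438,0.8392)
solve A·x = −loads:
  F[0-1] = +1410.8042 N (tension)
  F[0-2] = +644.2077 N (tension)
  F[1-2] = -1453.8147 N (compression)
  F[1-3] = +1471.3372 N (tension)
  F[2-3] = -150.0852 N (compression)
  Rx@0 = -1388.4500 N
  Ry@0 = -1198.5290 N
  Ry@2 = +1385.6190 N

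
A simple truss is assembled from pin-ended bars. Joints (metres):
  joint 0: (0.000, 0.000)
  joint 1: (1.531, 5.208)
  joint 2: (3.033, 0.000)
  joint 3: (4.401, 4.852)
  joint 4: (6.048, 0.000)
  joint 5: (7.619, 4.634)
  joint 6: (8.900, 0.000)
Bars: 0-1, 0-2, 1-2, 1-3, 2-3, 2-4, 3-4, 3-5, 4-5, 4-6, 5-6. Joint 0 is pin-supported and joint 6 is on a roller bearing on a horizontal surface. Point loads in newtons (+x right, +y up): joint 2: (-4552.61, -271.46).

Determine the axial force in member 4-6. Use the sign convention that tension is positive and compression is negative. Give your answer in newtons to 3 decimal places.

25.573

N=7 nodes, M=11 members, R=3 reactions → 2N=14, M+R=14
member 0 (0-1): L=5.4284, (cx,cy)=(0.2820,0.9594)
member 1 (0-2): L=3.0330, (cx,cy)=(1.0000,0.0000)
member 2 (1-2): L=5.4203, (cx,cy)=(0.2771,-0.9608)
member 3 (1-3): L=2.8920, (cx,cy)=(0.9924,-0.1231)
member 4 (2-3): L=5.0412, (cx,cy)=(0.2714,0.9625)
member 5 (2-4): L=3.0150, (cx,cy)=(1.0000,0.0000)
member 6 (3-4): L=5.1239, (cx,cy)=(0.3214,-0.9469)
member 7 (3-5): L=3.2254, (cx,cy)=(0.9977,-0.0676)
member 8 (4-5): L=4.8931, (cx,cy)=(0.3211,0.9471)
member 9 (4-6): L=2.8520, (cx,cy)=(1.0000,0.0000)
member 10 (5-6): L=4.8078, (cx,cy)=(0.2664,-0.9639)
solve A·x = −loads:
  F[0-1] = -186.5222 N (compression)
  F[0-2] = -4500.0039 N (compression)
  F[1-2] = +200.1968 N (tension)
  F[1-3] = -108.9106 N (compression)
  F[2-3] = +82.1872 N (tension)
  F[2-4] = +85.7795 N (tension)
  F[3-4] = -93.7126 N (compression)
  F[3-5] = -55.7846 N (compression)
  F[4-5] = +93.7003 N (tension)
  F[4-6] = +25.5730 N (tension)
  F[5-6] = -95.9795 N (compression)
  Rx@0 = +4552.6100 N
  Ry@0 = +178.9501 N
  Ry@6 = +92.5099 N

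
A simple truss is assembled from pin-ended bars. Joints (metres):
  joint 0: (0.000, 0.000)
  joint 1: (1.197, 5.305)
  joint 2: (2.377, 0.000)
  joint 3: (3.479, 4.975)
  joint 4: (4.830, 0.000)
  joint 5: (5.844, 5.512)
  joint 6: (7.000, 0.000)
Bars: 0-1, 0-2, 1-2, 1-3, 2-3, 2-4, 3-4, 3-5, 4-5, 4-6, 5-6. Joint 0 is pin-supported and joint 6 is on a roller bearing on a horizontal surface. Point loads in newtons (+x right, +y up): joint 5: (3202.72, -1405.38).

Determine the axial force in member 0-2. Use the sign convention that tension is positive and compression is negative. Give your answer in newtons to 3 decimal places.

N=7 nodes, M=11 members, R=3 reactions → 2N=14, M+R=14
member 0 (0-1): L=5.4384, (cx,cy)=(0.2201,0.9755)
member 1 (0-2): L=2.3770, (cx,cy)=(1.0000,0.0000)
member 2 (1-2): L=5.4347, (cx,cy)=(0.2171,-0.9761)
member 3 (1-3): L=2.3057, (cx,cy)=(0.9897,-0.1431)
member 4 (2-3): L=5.0956, (cx,cy)=(0.2163,0.9763)
member 5 (2-4): L=2.4530, (cx,cy)=(1.0000,0.0000)
member 6 (3-4): L=5.1552, (cx,cy)=(0.2621,-0.9650)
member 7 (3-5): L=2.4252, (cx,cy)=(0.9752,0.2214)
member 8 (4-5): L=5.6045, (cx,cy)=(0.1809,0.9835)
member 9 (4-6): L=2.1700, (cx,cy)=(1.0000,0.0000)
member 10 (5-6): L=5.6319, (cx,cy)=(0.2053,-0.9787)
solve A·x = −loads:
  F[0-1] = +2347.3906 N (tension)
  F[0-2] = +2686.0527 N (tension)
  F[1-2] = -2502.8334 N (compression)
  F[1-3] = +1071.1228 N (tension)
  F[2-3] = +2502.3442 N (tension)
  F[2-4] = +1601.4536 N (tension)
  F[3-4] = -1880.0740 N (compression)
  F[3-5] = +2147.2722 N (tension)
  F[4-5] = +1844.8104 N (tension)
  F[4-6] = +774.9740 N (tension)
  F[5-6] = -3775.5957 N (compression)
  Rx@0 = -3202.7200 N
  Ry@0 = -2289.8248 N
  Ry@6 = +3695.2048 N

2686.053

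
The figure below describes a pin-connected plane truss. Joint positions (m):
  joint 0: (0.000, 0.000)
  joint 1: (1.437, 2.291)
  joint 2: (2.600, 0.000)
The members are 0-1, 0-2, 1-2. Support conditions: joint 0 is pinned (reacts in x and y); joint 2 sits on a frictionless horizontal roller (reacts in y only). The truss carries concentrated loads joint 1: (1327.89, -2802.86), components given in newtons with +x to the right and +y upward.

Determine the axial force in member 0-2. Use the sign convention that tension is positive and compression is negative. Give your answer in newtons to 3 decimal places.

1380.368

N=3 nodes, M=3 members, R=3 reactions → 2N=6, M+R=6
member 0 (0-1): L=2.7044, (cx,cy)=(0.5314,0.8471)
member 1 (0-2): L=2.6000, (cx,cy)=(1.0000,0.0000)
member 2 (1-2): L=2.5693, (cx,cy)=(0.4527,-0.8917)
solve A·x = −loads:
  F[0-1] = -98.7616 N (compression)
  F[0-2] = +1380.3681 N (tension)
  F[1-2] = -3049.4975 N (compression)
  Rx@0 = -1327.8900 N
  Ry@0 = +83.6655 N
  Ry@2 = +2719.1945 N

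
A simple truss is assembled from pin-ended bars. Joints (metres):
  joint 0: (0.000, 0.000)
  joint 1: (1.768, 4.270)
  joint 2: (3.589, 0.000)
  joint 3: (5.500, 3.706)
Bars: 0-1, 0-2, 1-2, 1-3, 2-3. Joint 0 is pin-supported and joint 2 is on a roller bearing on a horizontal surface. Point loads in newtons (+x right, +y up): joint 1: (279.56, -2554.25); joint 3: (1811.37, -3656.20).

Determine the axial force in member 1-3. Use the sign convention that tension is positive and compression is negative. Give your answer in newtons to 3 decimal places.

3468.383

N=4 nodes, M=5 members, R=3 reactions → 2N=8, M+R=8
member 0 (0-1): L=4.6215, (cx,cy)=(0.3826,0.9239)
member 1 (0-2): L=3.5890, (cx,cy)=(1.0000,0.0000)
member 2 (1-2): L=4.6421, (cx,cy)=(0.3923,-0.9198)
member 3 (1-3): L=3.7744, (cx,cy)=(0.9888,-0.1494)
member 4 (2-3): L=4.1697, (cx,cy)=(0.4583,0.8888)
solve A·x = −loads:
  F[0-1] = +3088.7778 N (tension)
  F[0-2] = +909.3006 N (tension)
  F[1-2] = -6442.7640 N (compression)
  F[1-3] = +3468.3828 N (tension)
  F[2-3] = -3530.5416 N (compression)
  Rx@0 = -2090.9300 N
  Ry@0 = -2853.8221 N
  Ry@2 = +9064.2721 N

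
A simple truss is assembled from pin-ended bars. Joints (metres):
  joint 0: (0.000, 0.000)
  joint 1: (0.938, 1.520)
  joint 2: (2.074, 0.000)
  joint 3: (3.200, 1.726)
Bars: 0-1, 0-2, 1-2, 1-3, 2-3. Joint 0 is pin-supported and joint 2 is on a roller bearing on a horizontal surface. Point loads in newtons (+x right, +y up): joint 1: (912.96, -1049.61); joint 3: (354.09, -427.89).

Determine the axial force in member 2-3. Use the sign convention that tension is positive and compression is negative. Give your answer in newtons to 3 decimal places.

-584.098

N=4 nodes, M=5 members, R=3 reactions → 2N=8, M+R=8
member 0 (0-1): L=1.7861, (cx,cy)=(0.5252,0.8510)
member 1 (0-2): L=2.0740, (cx,cy)=(1.0000,0.0000)
member 2 (1-2): L=1.8976, (cx,cy)=(0.5987,-0.8010)
member 3 (1-3): L=2.2714, (cx,cy)=(0.9959,0.0907)
member 4 (2-3): L=2.0608, (cx,cy)=(0.5464,0.8375)
solve A·x = −loads:
  F[0-1] = +729.9255 N (tension)
  F[0-2] = +883.7230 N (tension)
  F[1-2] = -2009.2971 N (compression)
  F[1-3] = +676.0189 N (tension)
  F[2-3] = -584.0976 N (compression)
  Rx@0 = -1267.0500 N
  Ry@0 = -621.1696 N
  Ry@2 = +2098.6696 N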